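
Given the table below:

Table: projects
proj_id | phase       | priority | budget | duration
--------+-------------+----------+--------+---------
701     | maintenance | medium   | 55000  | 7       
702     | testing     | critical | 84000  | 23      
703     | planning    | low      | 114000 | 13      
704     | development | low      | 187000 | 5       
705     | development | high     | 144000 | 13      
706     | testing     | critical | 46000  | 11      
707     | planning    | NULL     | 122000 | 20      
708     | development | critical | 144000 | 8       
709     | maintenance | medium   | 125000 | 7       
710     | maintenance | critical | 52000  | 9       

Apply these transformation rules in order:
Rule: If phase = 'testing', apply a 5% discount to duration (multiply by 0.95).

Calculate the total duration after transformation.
114.3

Step 1: Records with phase = 'testing' have total duration = 34
Step 2: Apply multiplier: 34 × 0.95 = 32.3
Step 3: Other records total: 82
Step 4: Final sum = 32.3 + 82 = 114.3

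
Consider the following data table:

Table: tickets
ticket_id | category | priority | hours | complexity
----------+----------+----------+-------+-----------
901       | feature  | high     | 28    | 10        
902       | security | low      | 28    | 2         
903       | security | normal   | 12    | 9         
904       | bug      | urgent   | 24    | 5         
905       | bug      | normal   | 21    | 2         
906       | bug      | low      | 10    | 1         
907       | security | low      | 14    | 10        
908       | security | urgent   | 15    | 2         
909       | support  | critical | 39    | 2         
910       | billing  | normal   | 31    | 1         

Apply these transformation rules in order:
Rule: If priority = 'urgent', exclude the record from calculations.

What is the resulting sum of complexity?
37

Step 1: Identify records where priority = 'urgent'
Step 2: The excluded records sum to 7
Step 3: Original total complexity = 44
Step 4: Remaining total = 44 - 7 = 37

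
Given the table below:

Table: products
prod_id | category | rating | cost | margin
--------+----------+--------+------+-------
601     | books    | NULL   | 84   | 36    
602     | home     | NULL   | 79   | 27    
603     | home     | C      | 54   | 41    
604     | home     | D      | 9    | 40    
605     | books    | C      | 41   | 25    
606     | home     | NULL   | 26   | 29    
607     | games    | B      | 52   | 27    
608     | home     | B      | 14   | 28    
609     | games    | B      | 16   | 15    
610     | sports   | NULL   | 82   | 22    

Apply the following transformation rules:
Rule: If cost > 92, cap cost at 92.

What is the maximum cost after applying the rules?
84

Step 1: Original maximum cost = 84
Step 2: Check cap of 92 against maximum
Step 3: No records exceed the cap (max 84 <= cap 92), so no capping applies
Step 4: Maximum after transformation = 84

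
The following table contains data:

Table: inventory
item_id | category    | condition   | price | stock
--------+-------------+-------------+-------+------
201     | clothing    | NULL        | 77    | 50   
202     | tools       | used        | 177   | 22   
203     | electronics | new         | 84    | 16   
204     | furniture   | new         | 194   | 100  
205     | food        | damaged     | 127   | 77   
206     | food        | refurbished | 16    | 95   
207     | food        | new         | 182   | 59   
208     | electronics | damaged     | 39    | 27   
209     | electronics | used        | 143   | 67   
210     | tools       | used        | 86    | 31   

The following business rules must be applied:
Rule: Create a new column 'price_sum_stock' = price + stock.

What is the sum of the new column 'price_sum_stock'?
1669

Step 1: For each record, compute price + stock
Example calculations:
  77 + 50 = 127
  177 + 22 = 199
  84 + 16 = 100
  ...
Step 2: Sum all derived values
Step 3: Total = 1669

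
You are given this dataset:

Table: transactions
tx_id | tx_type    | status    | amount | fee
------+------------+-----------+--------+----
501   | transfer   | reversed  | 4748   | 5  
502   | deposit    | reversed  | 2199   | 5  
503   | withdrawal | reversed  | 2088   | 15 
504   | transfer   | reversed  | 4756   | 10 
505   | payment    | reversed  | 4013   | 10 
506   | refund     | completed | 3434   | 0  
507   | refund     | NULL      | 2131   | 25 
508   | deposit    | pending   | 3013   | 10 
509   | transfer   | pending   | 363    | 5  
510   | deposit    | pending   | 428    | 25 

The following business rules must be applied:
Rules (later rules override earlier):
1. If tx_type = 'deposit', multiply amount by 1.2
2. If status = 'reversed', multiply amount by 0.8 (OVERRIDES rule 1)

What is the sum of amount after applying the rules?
24300.4

Step 1: Rule 2 takes priority for records with status = 'reversed'
  - 5 records: 17804 × 0.8 = 14243.2
Step 2: Rule 1 applies to remaining records with tx_type = 'deposit'
  - 2 records: 3441 × 1.2 = 4129.2
Step 3: Other records unchanged: 5928
Step 4: Final sum = 14243.2 + 4129.2 + 5928 = 24300.4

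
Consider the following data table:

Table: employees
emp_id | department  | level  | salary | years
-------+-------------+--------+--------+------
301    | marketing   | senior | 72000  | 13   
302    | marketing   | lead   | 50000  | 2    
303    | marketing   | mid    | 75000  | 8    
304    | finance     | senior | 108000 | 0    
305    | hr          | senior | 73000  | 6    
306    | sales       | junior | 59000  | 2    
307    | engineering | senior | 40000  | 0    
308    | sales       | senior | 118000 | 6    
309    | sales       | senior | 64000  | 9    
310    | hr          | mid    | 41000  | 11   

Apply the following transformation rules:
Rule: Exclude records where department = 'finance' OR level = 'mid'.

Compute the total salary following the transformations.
476000

Step 1: Find records where department = 'finance' OR level = 'mid'
Step 2: 3 records match, summing to 224000
Step 3: Original sum: 700000
Step 4: Remaining sum = 700000 - 224000 = 476000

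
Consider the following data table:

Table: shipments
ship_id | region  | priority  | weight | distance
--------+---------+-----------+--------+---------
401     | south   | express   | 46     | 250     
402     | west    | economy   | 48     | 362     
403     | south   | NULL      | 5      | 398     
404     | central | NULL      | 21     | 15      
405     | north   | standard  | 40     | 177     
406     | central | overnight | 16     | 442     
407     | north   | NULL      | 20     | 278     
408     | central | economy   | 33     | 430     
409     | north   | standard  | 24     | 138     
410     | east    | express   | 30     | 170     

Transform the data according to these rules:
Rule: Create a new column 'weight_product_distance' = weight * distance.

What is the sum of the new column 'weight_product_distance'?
73495

Step 1: For each record, compute weight * distance
Example calculations:
  46 * 250 = 11500
  48 * 362 = 17376
  5 * 398 = 1990
  ...
Step 2: Sum all derived values
Step 3: Total = 73495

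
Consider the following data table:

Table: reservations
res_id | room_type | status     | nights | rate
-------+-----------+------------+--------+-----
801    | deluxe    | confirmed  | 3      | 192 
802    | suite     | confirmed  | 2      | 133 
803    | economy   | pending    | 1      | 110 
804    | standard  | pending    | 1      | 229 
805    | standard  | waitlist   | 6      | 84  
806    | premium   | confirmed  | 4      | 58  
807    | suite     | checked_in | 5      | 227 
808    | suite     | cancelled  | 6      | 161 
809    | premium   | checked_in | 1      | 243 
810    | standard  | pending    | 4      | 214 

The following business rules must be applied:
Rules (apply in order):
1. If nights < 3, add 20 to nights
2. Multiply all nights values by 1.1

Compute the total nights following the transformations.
124.3

Step 1: Apply Rule 1 - Add 20 to records with nights < 3
  - 4 records affected: 5 + (4 × 20) = 85
  - Unaffected records: 28
  - Sum after Rule 1: 113
Step 2: Apply Rule 2 - Multiply all by 1.1
  - 113 × 1.1 = 124.3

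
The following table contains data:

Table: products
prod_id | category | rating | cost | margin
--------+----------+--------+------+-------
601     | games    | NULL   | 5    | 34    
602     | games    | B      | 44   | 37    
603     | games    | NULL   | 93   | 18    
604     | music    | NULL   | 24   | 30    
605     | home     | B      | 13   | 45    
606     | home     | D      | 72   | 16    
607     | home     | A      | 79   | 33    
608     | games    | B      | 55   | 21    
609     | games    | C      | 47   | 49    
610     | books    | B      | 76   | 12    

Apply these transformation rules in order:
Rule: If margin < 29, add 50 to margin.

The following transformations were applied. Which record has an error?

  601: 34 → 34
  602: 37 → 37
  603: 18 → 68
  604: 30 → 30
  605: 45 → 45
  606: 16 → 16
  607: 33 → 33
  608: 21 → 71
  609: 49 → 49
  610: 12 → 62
Record 606 has an error. The correct transformed value should be 66, not 16.

Step 1: Check each record against the rule
Step 2: Record 606 has margin = 16
Step 3: Since 16 < 29, the bonus should have been applied
Step 4: Correct value = 66, but claimed value = 16
Conclusion: Record 606 has the error.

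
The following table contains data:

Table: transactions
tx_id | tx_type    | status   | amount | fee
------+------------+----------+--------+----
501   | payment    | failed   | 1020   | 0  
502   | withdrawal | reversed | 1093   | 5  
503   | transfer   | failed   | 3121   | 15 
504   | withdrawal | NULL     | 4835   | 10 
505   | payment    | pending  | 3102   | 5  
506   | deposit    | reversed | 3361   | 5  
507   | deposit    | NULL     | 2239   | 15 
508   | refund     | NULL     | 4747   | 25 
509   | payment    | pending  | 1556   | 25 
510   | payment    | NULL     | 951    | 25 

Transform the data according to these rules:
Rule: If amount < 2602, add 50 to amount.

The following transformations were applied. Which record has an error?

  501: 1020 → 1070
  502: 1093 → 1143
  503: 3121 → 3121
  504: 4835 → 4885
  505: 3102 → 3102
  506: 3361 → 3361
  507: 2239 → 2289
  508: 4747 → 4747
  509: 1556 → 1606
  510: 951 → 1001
Record 504 has an error. The correct transformed value should be 4835, not 4885.

Step 1: Check each record against the rule
Step 2: Record 504 has amount = 4835
Step 3: Since 4835 >= 2602, the bonus should not have been applied
Step 4: Correct value = 4835, but claimed value = 4885
Conclusion: Record 504 has the error.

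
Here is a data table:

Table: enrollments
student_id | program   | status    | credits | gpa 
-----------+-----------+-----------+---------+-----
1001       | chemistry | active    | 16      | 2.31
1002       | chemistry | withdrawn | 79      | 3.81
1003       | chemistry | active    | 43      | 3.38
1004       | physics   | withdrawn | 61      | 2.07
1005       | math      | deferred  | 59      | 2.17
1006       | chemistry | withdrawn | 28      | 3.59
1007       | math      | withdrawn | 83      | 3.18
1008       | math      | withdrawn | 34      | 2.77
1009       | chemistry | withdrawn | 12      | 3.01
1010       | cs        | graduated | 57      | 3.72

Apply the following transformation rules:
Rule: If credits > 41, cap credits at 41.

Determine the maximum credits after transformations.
41

Step 1: Original maximum credits = 83
Step 2: Apply cap at 41
Step 3: 6 records had credits > 41 and were capped
Step 4: Maximum after transformation = 41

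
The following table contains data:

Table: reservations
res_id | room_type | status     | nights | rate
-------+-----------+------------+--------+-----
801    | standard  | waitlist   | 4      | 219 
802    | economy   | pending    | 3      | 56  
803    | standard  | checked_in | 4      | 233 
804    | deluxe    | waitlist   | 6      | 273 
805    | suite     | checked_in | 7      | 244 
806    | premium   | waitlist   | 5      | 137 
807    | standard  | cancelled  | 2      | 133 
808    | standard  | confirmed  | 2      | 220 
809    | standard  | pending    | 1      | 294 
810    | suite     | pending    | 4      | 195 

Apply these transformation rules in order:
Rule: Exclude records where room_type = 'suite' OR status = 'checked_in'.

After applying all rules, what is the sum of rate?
1332

Step 1: Find records where room_type = 'suite' OR status = 'checked_in'
Step 2: 3 records match, summing to 672
Step 3: Original sum: 2004
Step 4: Remaining sum = 2004 - 672 = 1332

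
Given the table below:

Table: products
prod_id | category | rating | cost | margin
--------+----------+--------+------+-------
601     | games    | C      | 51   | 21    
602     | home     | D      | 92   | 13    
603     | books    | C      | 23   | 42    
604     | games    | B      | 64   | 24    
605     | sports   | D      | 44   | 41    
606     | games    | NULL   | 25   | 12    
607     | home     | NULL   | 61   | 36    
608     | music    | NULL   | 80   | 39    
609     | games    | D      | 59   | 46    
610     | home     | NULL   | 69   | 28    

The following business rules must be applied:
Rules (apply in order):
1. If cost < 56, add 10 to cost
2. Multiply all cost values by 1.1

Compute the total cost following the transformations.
668.8

Step 1: Apply Rule 1 - Add 10 to records with cost < 56
  - 4 records affected: 143 + (4 × 10) = 183
  - Unaffected records: 425
  - Sum after Rule 1: 608
Step 2: Apply Rule 2 - Multiply all by 1.1
  - 608 × 1.1 = 668.8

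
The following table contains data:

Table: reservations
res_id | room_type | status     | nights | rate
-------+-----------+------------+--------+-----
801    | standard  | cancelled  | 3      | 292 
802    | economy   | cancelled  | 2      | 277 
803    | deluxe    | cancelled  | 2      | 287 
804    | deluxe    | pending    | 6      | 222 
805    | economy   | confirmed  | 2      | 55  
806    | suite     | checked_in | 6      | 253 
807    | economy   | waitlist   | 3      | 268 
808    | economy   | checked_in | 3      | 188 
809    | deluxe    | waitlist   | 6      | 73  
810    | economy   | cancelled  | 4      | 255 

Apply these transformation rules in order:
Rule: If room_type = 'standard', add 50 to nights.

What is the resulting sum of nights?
87

Step 1: Count records where room_type = 'standard': 1
Step 2: Total bonus added: 1 × 50 = 50
Step 3: Original sum of nights: 37
Step 4: Final sum = 37 + 50 = 87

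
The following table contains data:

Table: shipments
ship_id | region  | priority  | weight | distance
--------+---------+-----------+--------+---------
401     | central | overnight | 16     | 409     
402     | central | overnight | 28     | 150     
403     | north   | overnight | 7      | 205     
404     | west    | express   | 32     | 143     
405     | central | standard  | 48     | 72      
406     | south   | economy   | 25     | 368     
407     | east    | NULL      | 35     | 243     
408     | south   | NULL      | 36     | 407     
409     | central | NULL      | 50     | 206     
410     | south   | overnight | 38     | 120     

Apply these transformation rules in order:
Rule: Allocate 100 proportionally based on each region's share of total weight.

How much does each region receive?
central: 45.08, east: 11.11, north: 2.22, south: 31.43, west: 10.16

Step 1: Calculate total weight = 315
Step 2: Calculate each region's proportion:
  central: 142/315 = 45.08% → 45.08
  east: 35/315 = 11.11% → 11.11
  north: 7/315 = 2.22% → 2.22
  south: 99/315 = 31.43% → 31.43
  west: 32/315 = 10.16% → 10.16
Step 3: Verify: sum of allocations ≈ 100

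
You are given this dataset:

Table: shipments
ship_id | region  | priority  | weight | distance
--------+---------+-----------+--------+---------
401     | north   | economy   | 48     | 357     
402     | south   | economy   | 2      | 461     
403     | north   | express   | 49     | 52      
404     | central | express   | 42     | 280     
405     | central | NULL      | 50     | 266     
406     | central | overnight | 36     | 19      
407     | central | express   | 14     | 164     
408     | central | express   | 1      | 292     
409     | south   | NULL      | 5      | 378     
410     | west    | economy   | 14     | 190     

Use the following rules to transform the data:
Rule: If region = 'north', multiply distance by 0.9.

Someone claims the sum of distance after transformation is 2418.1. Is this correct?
Yes, the result is correct.

Step 1: Calculate the correct sum after transformation
Step 2: Apply multiplier 0.9 to records where region = 'north'
Step 3: Correct result = 2418.1
Step 4: Claimed result = 2418.1
Step 5: 2418.1 = 2418.1 ✓
Conclusion: The claimed result is correct.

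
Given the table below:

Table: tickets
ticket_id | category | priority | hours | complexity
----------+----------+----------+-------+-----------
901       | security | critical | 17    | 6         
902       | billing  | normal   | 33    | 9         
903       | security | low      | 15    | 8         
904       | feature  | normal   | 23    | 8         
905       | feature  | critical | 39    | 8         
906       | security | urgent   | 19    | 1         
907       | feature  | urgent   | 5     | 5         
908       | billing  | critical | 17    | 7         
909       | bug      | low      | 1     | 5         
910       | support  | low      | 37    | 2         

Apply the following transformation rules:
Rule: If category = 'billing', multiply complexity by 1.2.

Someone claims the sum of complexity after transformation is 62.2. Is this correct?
Yes, the result is correct.

Step 1: Calculate the correct sum after transformation
Step 2: Apply multiplier 1.2 to records where category = 'billing'
Step 3: Correct result = 62.2
Step 4: Claimed result = 62.2
Step 5: 62.2 = 62.2 ✓
Conclusion: The claimed result is correct.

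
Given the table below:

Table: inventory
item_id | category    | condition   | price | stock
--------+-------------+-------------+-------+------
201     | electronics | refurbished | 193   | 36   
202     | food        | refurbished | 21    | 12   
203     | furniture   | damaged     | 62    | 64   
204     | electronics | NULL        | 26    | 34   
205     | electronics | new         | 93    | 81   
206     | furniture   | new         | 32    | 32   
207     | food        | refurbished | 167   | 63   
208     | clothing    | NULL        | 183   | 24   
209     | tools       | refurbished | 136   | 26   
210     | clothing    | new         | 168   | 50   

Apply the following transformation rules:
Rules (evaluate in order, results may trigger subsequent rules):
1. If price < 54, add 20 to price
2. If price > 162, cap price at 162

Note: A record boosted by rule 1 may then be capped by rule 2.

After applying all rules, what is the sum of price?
1078

Step 1: Apply rule 1 to records with price < 54
  - 3 records get bonus of 20
  - Of these, 0 records then exceed 162 and get capped
Step 2: Apply rule 2 to records with price > 162
  - 4 records (original) are capped
Step 3: Calculate final sum = 1078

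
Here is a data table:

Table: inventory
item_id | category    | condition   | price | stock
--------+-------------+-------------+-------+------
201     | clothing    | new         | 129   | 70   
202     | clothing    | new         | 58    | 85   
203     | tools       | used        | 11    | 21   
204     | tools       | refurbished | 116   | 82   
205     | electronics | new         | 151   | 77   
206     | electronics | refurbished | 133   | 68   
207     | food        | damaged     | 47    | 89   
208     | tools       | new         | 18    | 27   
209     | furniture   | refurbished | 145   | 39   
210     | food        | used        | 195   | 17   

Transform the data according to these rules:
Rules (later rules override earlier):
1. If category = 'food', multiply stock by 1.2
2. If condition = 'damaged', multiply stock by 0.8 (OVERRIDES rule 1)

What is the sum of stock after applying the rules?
560.6

Step 1: Rule 2 takes priority for records with condition = 'damaged'
  - 1 records: 89 × 0.8 = 71.2
Step 2: Rule 1 applies to remaining records with category = 'food'
  - 1 records: 17 × 1.2 = 20.4
Step 3: Other records unchanged: 469
Step 4: Final sum = 71.2 + 20.4 + 469 = 560.6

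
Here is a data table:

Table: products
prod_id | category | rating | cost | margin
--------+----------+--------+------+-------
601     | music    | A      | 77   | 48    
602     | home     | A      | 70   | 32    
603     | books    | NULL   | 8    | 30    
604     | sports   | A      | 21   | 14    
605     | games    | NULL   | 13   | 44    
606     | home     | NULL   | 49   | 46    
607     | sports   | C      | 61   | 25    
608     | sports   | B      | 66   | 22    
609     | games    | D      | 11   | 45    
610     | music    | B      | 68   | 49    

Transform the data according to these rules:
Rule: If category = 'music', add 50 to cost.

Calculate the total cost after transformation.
544

Step 1: Count records where category = 'music': 2
Step 2: Total bonus added: 2 × 50 = 100
Step 3: Original sum of cost: 444
Step 4: Final sum = 444 + 100 = 544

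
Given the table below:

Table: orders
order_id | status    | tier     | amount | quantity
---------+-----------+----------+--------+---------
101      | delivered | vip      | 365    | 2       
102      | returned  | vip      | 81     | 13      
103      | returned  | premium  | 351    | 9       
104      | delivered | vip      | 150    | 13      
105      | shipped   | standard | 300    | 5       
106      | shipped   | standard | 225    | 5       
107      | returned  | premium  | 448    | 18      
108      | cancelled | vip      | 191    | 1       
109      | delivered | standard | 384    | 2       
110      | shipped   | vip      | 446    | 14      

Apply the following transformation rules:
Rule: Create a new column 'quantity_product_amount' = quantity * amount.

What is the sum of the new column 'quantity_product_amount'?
24784

Step 1: For each record, compute quantity * amount
Example calculations:
  2 * 365 = 730
  13 * 81 = 1053
  9 * 351 = 3159
  ...
Step 2: Sum all derived values
Step 3: Total = 24784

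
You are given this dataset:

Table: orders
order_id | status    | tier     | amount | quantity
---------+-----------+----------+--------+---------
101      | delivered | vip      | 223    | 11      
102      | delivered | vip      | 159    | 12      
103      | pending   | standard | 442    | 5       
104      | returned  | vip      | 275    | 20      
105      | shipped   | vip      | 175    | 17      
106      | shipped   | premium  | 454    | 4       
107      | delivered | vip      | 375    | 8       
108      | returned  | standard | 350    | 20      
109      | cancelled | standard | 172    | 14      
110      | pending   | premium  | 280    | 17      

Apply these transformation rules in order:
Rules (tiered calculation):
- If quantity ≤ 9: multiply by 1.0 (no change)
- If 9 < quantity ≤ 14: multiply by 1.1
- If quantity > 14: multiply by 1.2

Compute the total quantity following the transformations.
146.5

Step 1: Tier 1 (quantity ≤ 9): 3 records, sum = 17 × 1.0 = 17.0
Step 2: Tier 2 (9 < quantity ≤ 14): 3 records, sum = 37 × 1.1 = 40.7
Step 3: Tier 3 (quantity > 14): 4 records, sum = 74 × 1.2 = 88.8
Step 4: Final sum = 17.0 + 40.7 + 88.8 = 146.5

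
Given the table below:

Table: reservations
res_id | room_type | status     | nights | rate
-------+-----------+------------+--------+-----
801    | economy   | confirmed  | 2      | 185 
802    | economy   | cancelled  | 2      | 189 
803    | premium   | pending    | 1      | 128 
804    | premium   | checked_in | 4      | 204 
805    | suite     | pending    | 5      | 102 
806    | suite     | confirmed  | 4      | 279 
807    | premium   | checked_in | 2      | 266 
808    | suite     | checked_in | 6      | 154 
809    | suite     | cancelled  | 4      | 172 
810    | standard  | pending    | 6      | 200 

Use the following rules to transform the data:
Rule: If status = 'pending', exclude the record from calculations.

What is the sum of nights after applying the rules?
24

Step 1: Identify records where status = 'pending'
Step 2: The excluded records sum to 12
Step 3: Original total nights = 36
Step 4: Remaining total = 36 - 12 = 24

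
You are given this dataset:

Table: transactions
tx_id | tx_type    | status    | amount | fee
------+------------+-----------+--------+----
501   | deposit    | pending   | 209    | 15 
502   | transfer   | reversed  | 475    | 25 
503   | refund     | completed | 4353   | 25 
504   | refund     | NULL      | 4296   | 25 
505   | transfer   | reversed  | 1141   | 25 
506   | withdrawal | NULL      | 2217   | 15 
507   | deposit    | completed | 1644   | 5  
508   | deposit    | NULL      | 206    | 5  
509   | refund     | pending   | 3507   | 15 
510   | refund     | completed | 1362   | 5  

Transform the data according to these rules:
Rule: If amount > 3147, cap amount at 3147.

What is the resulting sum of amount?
16695

Step 1: 3 records have amount > 3147
Step 2: These records originally summed to 12156
Step 3: After capping: 3 × 3147 = 9441
Step 4: Unaffected records sum: 7254
Step 5: Final sum = 9441 + 7254 = 16695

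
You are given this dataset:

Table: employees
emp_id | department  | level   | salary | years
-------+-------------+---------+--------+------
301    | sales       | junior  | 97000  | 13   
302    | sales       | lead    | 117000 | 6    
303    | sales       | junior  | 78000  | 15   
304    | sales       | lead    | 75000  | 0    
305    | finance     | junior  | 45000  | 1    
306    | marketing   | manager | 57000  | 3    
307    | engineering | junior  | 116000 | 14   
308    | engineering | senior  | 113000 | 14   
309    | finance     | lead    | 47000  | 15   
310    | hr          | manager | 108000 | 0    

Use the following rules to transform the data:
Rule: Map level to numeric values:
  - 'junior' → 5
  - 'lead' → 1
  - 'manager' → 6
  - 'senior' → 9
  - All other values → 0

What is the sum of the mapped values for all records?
44

Step 1: Apply mapping to each record
Step 2: Count by status:
  'junior': 4 records × 5 = 20
  'lead': 3 records × 1 = 3
  'manager': 2 records × 6 = 12
  'senior': 1 records × 9 = 9
Step 3: Sum all mapped values = 44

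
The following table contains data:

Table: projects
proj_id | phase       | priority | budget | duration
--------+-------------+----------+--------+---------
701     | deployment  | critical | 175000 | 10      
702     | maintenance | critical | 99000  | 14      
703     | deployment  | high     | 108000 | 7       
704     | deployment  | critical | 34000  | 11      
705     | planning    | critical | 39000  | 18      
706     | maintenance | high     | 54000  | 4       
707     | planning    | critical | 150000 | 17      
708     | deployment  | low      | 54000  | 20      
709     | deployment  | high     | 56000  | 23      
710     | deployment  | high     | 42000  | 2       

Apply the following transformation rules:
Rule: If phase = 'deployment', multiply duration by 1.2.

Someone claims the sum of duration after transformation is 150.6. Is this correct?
No, the correct result is 140.6.

Step 1: Calculate the correct sum after transformation
Step 2: Apply multiplier 1.2 to records where phase = 'deployment'
Step 3: Correct result = 140.6
Step 4: Claimed result = 150.6
Step 5: 140.6 ≠ 150.6
Conclusion: The claimed result is incorrect. The correct answer is 140.6.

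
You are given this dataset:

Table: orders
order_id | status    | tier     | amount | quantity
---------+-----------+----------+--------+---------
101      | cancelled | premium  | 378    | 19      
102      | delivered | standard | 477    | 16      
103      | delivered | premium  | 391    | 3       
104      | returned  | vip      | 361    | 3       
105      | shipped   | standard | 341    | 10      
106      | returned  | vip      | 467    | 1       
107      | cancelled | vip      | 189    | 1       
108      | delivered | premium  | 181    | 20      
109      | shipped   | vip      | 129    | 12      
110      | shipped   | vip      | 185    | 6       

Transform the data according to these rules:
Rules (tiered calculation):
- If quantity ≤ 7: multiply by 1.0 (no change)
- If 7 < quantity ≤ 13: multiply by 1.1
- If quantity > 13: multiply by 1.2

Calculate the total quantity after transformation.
104.2

Step 1: Tier 1 (quantity ≤ 7): 5 records, sum = 14 × 1.0 = 14.0
Step 2: Tier 2 (7 < quantity ≤ 13): 2 records, sum = 22 × 1.1 = 24.2
Step 3: Tier 3 (quantity > 13): 3 records, sum = 55 × 1.2 = 66.0
Step 4: Final sum = 14.0 + 24.2 + 66.0 = 104.2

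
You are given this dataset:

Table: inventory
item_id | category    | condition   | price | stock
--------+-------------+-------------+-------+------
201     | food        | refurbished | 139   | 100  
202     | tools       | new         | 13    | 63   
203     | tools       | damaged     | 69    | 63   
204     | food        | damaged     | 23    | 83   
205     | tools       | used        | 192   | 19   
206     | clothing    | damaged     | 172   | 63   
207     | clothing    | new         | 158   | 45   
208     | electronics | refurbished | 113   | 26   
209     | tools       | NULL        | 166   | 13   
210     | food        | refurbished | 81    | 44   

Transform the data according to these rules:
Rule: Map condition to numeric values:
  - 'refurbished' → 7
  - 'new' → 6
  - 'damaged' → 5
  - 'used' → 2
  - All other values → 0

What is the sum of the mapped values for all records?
50

Step 1: Apply mapping to each record
Step 2: Count by status:
  'refurbished': 3 records × 7 = 21
  'new': 2 records × 6 = 12
  'damaged': 3 records × 5 = 15
  'used': 1 records × 2 = 2
Step 3: Sum all mapped values = 50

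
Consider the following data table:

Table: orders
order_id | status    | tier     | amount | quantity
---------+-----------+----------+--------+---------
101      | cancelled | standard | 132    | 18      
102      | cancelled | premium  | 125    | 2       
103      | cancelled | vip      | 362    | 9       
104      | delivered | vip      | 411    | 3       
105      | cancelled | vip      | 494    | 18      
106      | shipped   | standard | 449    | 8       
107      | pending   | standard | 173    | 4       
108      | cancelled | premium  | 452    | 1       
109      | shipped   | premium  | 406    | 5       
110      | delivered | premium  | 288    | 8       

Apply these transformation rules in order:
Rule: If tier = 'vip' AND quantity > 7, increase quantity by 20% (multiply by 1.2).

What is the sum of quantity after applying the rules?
81.4

Step 1: Find records where tier = 'vip' AND quantity > 7
Step 2: 2 records match, summing to 27
Step 3: After multiplier: 27 × 1.2 = 32.4
Step 4: Unaffected records sum: 49
Step 5: Final sum = 32.4 + 49 = 81.4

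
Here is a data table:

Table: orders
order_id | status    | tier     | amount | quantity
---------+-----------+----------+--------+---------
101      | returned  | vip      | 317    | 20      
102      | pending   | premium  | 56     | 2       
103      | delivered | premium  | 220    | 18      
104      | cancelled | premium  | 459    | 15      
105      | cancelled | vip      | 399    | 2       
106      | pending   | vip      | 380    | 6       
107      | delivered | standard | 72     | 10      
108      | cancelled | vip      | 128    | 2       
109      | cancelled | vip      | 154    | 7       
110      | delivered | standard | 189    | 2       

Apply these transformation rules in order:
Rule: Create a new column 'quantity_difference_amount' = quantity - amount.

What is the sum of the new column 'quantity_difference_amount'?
-2290

Step 1: For each record, compute quantity - amount
Example calculations:
  20 - 317 = -297
  2 - 56 = -54
  18 - 220 = -202
  ...
Step 2: Sum all derived values
Step 3: Total = -2290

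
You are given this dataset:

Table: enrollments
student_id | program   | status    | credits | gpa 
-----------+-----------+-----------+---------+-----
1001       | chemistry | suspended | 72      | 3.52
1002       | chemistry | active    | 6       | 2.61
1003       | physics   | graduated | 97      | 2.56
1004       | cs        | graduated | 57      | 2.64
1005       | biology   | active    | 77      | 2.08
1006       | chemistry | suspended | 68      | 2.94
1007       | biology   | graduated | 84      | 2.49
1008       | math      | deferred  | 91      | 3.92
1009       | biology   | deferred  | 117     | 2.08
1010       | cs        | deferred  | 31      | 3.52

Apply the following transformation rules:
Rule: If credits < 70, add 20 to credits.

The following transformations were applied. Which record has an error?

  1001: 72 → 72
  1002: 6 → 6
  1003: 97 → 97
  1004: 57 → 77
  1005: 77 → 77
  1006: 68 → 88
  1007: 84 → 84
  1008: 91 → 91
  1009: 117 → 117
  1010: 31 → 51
Record 1002 has an error. The correct transformed value should be 26, not 6.

Step 1: Check each record against the rule
Step 2: Record 1002 has credits = 6
Step 3: Since 6 < 70, the bonus should have been applied
Step 4: Correct value = 26, but claimed value = 6
Conclusion: Record 1002 has the error.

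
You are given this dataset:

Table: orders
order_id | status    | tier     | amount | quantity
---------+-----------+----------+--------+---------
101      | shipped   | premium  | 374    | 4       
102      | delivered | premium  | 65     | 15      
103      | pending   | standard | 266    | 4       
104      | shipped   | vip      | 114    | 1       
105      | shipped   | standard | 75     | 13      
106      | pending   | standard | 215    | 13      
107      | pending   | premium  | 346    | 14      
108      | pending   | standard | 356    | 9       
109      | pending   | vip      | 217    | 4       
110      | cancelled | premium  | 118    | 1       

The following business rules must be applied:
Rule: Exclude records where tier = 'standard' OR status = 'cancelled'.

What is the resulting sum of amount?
1116

Step 1: Find records where tier = 'standard' OR status = 'cancelled'
Step 2: 5 records match, summing to 1030
Step 3: Original sum: 2146
Step 4: Remaining sum = 2146 - 1030 = 1116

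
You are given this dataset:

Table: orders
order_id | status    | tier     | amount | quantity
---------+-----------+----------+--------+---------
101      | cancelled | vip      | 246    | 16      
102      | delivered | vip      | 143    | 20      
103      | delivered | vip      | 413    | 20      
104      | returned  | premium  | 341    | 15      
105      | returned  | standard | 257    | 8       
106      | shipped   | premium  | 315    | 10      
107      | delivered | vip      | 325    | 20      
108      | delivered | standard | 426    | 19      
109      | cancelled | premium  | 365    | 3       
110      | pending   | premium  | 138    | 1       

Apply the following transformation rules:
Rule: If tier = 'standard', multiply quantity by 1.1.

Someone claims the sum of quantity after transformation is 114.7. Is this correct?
No, the correct result is 134.7.

Step 1: Calculate the correct sum after transformation
Step 2: Apply multiplier 1.1 to records where tier = 'standard'
Step 3: Correct result = 134.7
Step 4: Claimed result = 114.7
Step 5: 134.7 ≠ 114.7
Conclusion: The claimed result is incorrect. The correct answer is 134.7.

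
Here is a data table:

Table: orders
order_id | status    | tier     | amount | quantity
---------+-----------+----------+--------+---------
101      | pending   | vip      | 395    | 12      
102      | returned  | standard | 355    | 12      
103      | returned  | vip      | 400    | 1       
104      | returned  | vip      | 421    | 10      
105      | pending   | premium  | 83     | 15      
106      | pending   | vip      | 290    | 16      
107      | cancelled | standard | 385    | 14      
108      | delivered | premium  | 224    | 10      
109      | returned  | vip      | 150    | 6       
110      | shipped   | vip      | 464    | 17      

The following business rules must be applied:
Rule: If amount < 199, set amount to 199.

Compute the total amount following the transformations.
3332

Step 1: 2 records have amount < 199
Step 2: These records originally summed to 233
Step 3: After setting to minimum: 2 × 199 = 398
Step 4: Unaffected records sum: 2934
Step 5: Final sum = 398 + 2934 = 3332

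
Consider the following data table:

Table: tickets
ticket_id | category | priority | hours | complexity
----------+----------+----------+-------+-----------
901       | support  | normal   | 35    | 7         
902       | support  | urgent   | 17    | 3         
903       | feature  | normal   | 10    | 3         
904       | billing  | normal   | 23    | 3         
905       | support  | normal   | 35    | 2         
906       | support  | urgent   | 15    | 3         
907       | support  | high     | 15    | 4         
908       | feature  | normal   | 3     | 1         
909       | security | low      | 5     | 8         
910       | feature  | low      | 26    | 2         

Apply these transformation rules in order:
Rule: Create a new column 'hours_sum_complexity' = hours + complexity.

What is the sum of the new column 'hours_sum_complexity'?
220

Step 1: For each record, compute hours + complexity
Example calculations:
  35 + 7 = 42
  17 + 3 = 20
  10 + 3 = 13
  ...
Step 2: Sum all derived values
Step 3: Total = 220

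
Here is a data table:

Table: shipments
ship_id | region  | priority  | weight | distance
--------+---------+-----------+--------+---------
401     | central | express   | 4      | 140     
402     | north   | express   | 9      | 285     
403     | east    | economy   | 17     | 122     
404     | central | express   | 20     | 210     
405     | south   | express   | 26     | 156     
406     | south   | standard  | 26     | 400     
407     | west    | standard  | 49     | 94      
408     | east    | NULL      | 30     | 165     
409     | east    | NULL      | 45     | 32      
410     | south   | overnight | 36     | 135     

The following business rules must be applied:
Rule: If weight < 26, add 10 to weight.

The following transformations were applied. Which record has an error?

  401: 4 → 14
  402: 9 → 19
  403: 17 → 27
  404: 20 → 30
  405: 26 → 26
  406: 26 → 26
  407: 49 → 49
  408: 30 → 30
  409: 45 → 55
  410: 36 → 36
Record 409 has an error. The correct transformed value should be 45, not 55.

Step 1: Check each record against the rule
Step 2: Record 409 has weight = 45
Step 3: Since 45 >= 26, the bonus should not have been applied
Step 4: Correct value = 45, but claimed value = 55
Conclusion: Record 409 has the error.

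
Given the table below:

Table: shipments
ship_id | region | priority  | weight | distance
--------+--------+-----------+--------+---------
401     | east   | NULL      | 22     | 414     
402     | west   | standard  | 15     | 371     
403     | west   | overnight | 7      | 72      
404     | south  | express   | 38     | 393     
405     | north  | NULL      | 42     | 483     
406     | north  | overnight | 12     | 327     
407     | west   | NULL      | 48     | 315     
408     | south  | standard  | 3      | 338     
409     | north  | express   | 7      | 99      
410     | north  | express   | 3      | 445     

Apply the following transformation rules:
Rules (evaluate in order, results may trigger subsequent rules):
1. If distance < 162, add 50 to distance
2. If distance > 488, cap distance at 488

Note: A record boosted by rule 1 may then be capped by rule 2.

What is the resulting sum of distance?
3357

Step 1: Apply rule 1 to records with distance < 162
  - 2 records get bonus of 50
  - Of these, 0 records then exceed 488 and get capped
Step 2: Apply rule 2 to records with distance > 488
  - 0 records (original) are capped
Step 3: Calculate final sum = 3357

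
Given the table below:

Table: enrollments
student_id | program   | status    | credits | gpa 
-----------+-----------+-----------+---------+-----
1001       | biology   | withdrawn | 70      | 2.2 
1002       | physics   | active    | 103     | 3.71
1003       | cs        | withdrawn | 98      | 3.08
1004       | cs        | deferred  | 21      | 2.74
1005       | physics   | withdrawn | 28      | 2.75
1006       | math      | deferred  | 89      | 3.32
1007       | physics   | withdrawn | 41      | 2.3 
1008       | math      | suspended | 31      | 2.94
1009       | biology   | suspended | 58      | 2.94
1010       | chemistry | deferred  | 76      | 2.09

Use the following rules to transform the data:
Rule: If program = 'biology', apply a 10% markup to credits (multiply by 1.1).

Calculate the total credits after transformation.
627.8

Step 1: Records with program = 'biology' have total credits = 128
Step 2: Apply multiplier: 128 × 1.1 = 140.8
Step 3: Other records total: 487
Step 4: Final sum = 140.8 + 487 = 627.8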